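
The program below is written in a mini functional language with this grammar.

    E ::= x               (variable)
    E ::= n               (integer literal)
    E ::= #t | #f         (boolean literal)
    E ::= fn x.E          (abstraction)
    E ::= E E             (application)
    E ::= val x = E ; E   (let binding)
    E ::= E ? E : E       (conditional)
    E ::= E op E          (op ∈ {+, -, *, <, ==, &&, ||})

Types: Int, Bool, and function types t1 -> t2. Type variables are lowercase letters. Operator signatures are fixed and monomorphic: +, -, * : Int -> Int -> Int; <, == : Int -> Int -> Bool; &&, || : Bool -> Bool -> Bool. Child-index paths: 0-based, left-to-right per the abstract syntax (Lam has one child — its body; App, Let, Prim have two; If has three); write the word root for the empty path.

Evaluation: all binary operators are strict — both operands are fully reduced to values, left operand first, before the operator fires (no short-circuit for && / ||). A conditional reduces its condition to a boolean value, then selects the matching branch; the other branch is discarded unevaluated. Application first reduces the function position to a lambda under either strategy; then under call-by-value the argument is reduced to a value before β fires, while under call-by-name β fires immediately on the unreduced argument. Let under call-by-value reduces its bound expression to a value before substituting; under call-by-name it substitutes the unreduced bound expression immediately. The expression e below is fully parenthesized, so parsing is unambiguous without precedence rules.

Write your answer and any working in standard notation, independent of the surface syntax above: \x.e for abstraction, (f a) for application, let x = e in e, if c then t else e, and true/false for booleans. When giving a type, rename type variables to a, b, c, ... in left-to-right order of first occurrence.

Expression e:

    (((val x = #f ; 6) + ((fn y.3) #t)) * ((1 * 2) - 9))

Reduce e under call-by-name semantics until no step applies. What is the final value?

Derivation:
step 0: (((let x = false in 6) + ((\y.3) true)) * ((1 * 2) - 9))
step 1: [let@0.0] ((6 + ((\y.3) true)) * ((1 * 2) - 9))
step 2: [beta@0.1] ((6 + 3) * ((1 * 2) - 9))
step 3: [delta@0] (9 * ((1 * 2) - 9))
step 4: [delta@1.0] (9 * (2 - 9))
step 5: [delta@1] (9 * -7)
step 6: [delta@root] -63

Answer: -63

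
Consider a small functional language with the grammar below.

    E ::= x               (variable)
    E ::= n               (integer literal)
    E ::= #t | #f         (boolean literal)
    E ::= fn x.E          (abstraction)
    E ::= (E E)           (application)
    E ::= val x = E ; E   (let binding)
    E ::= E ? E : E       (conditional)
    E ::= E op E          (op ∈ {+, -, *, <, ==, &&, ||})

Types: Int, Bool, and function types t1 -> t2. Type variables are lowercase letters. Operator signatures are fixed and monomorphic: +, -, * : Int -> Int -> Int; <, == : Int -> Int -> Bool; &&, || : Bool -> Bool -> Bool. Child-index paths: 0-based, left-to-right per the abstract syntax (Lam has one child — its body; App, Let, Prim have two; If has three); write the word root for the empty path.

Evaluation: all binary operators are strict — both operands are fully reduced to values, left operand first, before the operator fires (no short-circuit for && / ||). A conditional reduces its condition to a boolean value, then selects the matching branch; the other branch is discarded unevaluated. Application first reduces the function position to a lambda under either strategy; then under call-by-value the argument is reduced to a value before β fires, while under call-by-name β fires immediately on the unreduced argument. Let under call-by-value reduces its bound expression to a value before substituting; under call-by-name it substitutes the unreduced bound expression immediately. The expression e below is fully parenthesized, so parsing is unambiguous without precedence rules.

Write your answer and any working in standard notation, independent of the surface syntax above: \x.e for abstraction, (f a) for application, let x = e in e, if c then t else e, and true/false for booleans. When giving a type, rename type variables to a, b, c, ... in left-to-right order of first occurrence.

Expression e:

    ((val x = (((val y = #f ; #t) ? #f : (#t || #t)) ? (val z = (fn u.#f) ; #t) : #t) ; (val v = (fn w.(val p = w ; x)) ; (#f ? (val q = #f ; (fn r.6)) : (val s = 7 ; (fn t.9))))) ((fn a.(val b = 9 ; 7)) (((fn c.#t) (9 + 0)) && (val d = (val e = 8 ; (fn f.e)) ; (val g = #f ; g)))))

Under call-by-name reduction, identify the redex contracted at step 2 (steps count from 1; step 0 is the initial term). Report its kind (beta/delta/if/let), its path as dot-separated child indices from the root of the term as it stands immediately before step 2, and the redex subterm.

Trace:
step 0: ((let x = (if (if (let y = false in true) then false else (true || true)) then (let z = (\u.false) in true) else true) in (let v = (\w.(let p = w in x)) in (if false then (let q = false in (\r.6)) else (let s = 7 in (\t.9))))) ((\a.(let b = 9 in 7)) (((\c.true) (9 + 0)) && (let d = (let e = 8 in (\f.e)) in (let g = false in g)))))
step 1: [let@0] ((let v = (\w.(let p = w in (if (if (let y = false in true) then false else (true || true)) then (let z = (\u.false) in true) else true))) in (if false then (let q = false in (\r.6)) else (let s = 7 in (\t.9)))) ((\a.(let b = 9 in 7)) (((\c.true) (9 + 0)) && (let d = (let e = 8 in (\f.e)) in (let g = false in g)))))
step 2: [let@0] ((if false then (let q = false in (\r.6)) else (let s = 7 in (\t.9))) ((\a.(let b = 9 in 7)) (((\c.true) (9 + 0)) && (let d = (let e = 8 in (\f.e)) in (let g = false in g)))))

Answer: let at 0 : (let v = (\w.(let p = w in (if (if (let y = false in true) then false else (true || true)) then (let z = (\u.false) in true) else true))) in (if false then (let q = false in (\r.6)) else (let s = 7 in (\t.9))))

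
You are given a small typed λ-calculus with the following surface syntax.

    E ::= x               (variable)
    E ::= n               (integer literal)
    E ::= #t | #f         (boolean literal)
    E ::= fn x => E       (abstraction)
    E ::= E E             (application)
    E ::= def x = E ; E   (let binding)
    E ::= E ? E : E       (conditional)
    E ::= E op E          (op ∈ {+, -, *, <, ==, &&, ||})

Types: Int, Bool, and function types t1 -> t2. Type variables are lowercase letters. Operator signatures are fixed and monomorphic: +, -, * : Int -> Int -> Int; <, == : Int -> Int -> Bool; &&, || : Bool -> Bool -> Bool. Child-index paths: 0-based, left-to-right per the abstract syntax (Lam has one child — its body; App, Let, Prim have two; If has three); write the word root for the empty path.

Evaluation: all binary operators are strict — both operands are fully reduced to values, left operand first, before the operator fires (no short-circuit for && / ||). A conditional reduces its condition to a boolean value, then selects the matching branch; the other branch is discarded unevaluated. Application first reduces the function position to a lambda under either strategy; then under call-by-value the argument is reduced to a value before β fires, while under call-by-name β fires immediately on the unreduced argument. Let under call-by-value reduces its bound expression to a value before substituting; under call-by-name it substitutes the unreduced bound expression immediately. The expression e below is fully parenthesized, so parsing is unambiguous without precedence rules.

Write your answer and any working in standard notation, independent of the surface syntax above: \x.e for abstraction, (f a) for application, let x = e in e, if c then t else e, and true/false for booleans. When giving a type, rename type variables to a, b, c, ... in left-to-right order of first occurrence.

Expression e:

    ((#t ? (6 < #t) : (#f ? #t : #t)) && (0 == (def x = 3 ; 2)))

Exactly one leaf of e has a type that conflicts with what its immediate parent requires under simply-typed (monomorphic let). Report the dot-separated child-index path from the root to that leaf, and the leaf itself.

Answer: 0.1.1 : true

Trace:
  unify Bool ~ Bool
  unify Int ~ Int
  unify Bool ~ Int
  FAIL: mismatch Bool ~ Int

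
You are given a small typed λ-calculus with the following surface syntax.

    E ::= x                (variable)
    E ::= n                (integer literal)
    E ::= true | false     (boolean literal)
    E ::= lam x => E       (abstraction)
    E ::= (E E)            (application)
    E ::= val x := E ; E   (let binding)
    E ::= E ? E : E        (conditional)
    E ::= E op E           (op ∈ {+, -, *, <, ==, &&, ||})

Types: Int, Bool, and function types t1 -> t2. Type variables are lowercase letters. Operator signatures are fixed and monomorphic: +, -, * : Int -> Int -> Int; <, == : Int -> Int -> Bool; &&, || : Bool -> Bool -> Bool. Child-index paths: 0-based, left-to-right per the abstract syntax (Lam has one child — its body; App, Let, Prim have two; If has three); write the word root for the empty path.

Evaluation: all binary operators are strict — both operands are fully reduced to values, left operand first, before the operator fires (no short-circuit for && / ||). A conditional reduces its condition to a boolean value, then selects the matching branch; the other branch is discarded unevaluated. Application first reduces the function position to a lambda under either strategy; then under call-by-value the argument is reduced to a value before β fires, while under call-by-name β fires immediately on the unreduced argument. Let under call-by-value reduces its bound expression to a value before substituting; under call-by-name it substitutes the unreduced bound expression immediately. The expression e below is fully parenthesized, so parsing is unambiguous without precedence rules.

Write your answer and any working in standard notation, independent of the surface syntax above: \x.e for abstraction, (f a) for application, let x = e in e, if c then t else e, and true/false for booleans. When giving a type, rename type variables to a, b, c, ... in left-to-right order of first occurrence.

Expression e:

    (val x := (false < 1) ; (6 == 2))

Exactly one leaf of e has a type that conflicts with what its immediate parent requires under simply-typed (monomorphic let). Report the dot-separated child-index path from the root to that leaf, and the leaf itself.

Working:
  unify Bool ~ Int
  FAIL: mismatch Bool ~ Int

Answer: 0.0 : false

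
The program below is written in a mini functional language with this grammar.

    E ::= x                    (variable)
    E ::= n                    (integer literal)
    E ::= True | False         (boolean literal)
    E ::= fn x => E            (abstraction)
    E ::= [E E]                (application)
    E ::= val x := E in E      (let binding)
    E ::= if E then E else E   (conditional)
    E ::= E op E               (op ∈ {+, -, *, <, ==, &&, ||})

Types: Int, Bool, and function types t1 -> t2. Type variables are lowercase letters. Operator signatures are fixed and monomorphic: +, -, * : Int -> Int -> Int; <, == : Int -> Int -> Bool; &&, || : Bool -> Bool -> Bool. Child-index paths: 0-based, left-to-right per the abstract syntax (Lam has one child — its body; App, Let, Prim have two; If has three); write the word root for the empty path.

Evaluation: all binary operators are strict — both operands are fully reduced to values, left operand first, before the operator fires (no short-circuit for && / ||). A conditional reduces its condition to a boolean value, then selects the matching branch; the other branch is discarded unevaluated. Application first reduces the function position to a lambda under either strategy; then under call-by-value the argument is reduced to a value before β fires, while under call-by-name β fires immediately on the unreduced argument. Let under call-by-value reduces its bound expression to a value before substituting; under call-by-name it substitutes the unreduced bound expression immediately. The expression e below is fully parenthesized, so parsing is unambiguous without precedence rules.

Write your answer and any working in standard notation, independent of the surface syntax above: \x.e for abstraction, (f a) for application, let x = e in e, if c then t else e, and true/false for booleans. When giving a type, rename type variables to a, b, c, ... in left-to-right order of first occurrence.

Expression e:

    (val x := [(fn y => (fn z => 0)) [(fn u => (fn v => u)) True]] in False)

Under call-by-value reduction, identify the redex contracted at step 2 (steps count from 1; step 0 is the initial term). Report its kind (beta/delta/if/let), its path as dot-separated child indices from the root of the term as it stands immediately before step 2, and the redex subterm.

Working:
step 0: (let x = ((\y.(\z.0)) ((\u.(\v.u)) true)) in false)
step 1: [beta@0.1] (let x = ((\y.(\z.0)) (\v.true)) in false)
step 2: [beta@0] (let x = (\z.0) in false)

Answer: beta at 0 : ((\y.(\z.0)) (\v.true))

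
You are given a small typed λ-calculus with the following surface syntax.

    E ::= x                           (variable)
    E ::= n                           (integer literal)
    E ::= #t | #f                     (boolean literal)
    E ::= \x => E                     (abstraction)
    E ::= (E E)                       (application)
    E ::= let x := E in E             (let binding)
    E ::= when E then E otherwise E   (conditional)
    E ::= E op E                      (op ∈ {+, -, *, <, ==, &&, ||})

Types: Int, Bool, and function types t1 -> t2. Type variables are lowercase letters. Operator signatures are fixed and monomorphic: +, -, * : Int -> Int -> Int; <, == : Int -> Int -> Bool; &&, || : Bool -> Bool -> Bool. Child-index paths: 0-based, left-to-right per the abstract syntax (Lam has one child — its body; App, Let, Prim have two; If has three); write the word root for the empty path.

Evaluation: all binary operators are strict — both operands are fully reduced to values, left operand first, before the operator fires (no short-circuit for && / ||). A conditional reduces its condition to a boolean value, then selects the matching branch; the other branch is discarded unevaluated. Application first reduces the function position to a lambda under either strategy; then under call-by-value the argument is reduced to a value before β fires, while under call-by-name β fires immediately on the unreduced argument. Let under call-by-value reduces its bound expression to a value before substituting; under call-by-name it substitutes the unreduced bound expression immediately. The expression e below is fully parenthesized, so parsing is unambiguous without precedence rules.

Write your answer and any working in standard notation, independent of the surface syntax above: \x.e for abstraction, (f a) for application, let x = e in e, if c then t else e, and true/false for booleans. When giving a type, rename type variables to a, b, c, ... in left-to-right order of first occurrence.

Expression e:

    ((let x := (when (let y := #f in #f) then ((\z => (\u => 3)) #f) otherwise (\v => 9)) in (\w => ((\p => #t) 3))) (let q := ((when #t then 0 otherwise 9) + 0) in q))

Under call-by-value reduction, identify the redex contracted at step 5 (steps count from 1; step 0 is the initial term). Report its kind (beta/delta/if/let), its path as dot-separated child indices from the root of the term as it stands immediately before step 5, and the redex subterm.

Answer: delta at 1.0 : (0 + 0)

Derivation:
step 0: ((let x = (if (let y = false in false) then ((\z.(\u.3)) false) else (\v.9)) in (\w.((\p.true) 3))) (let q = ((if true then 0 else 9) + 0) in q))
step 1: [let@0.0.0] ((let x = (if false then ((\z.(\u.3)) false) else (\v.9)) in (\w.((\p.true) 3))) (let q = ((if true then 0 else 9) + 0) in q))
step 2: [if@0.0] ((let x = (\v.9) in (\w.((\p.true) 3))) (let q = ((if true then 0 else 9) + 0) in q))
step 3: [let@0] ((\w.((\p.true) 3)) (let q = ((if true then 0 else 9) + 0) in q))
step 4: [if@1.0.0] ((\w.((\p.true) 3)) (let q = (0 + 0) in q))
step 5: [delta@1.0] ((\w.((\p.true) 3)) (let q = 0 in q))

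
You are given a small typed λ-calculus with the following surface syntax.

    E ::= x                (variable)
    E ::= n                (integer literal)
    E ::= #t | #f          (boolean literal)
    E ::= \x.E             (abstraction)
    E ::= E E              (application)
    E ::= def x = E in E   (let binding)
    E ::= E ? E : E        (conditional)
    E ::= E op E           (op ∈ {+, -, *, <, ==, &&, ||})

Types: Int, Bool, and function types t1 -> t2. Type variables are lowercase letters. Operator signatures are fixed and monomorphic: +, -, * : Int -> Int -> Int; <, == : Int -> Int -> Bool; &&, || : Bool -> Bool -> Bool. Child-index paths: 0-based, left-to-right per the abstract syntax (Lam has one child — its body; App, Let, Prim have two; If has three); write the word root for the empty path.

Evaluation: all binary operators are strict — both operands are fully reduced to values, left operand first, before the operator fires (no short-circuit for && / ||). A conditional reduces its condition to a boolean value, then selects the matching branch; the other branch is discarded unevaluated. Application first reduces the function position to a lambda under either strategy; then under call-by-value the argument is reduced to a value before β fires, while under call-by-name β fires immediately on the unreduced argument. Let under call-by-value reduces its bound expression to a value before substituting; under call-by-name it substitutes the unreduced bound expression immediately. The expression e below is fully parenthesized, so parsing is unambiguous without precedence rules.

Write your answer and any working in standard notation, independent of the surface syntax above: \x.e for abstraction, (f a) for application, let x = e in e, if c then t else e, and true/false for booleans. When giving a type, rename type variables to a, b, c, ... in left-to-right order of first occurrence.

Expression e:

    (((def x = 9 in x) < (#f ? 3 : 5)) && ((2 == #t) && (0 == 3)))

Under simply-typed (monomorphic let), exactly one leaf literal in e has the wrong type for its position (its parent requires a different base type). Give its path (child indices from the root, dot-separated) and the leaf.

Working:
let x : Int
x : Int
  unify Int ~ Int
  unify Bool ~ Bool
  unify Int ~ Int
  unify Int ~ Int
  unify Bool ~ Bool
  unify Int ~ Int
  unify Bool ~ Int
  FAIL: mismatch Bool ~ Int

Answer: 1.0.1 : true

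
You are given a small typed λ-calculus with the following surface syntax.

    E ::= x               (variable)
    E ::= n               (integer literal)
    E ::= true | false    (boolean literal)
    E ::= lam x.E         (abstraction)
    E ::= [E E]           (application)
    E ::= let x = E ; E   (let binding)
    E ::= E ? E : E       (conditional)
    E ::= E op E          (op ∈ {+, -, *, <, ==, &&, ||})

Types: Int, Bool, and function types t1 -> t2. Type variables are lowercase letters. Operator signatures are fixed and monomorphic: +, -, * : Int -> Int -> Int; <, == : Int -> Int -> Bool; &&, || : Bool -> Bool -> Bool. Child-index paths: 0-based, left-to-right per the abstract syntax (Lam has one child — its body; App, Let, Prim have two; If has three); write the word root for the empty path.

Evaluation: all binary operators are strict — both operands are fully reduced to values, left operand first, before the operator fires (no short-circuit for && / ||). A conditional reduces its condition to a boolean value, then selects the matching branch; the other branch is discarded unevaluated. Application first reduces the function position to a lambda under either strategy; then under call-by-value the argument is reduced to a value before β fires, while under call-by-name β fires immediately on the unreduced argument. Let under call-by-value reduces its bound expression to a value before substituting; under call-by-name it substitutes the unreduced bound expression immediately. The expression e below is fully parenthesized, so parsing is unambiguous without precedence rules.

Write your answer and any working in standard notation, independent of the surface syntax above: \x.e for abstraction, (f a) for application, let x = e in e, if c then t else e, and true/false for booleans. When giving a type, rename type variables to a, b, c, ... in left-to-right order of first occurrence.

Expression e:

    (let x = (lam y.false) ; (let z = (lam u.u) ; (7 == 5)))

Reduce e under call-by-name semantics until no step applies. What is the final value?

Answer: false

Derivation:
step 0: (let x = (\y.false) in (let z = (\u.u) in (7 == 5)))
step 1: [let@root] (let z = (\u.u) in (7 == 5))
step 2: [let@root] (7 == 5)
step 3: [delta@root] false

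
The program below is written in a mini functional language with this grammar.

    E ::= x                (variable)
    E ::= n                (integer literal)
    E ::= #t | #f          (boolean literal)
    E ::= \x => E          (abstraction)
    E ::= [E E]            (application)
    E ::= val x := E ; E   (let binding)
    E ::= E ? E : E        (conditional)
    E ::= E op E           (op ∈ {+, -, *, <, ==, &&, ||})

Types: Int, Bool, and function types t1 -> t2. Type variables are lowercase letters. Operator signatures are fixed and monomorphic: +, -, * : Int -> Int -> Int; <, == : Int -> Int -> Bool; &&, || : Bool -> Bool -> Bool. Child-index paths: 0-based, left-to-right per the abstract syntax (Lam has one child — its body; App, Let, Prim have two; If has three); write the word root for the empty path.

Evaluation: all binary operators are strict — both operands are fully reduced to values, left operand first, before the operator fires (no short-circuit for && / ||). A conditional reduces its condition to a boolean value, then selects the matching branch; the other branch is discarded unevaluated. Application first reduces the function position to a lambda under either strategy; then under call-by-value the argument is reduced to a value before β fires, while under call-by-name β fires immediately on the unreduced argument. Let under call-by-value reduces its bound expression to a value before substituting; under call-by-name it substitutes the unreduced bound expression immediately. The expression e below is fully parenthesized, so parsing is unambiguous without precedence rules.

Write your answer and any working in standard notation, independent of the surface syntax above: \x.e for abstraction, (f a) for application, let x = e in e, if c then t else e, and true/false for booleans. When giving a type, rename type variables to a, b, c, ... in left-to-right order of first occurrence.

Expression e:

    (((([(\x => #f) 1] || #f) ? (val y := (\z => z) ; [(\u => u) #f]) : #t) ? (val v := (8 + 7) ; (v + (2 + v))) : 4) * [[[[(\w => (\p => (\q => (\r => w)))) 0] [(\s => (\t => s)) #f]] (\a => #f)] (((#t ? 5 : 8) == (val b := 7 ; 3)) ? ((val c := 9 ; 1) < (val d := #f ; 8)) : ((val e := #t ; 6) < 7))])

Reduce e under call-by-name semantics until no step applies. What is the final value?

Answer: 0

Derivation:
step 0: ((if (if (((\x.false) 1) || false) then (let y = (\z.z) in ((\u.u) false)) else true) then (let v = (8 + 7) in (v + (2 + v))) else 4) * (((((\w.(\p.(\q.(\r.w)))) 0) ((\s.(\t.s)) false)) (\a.false)) (if ((if true then 5 else 8) == (let b = 7 in 3)) then ((let c = 9 in 1) < (let d = false in 8)) else ((let e = true in 6) < 7))))
step 1: [beta@0.0.0.0] ((if (if (false || false) then (let y = (\z.z) in ((\u.u) false)) else true) then (let v = (8 + 7) in (v + (2 + v))) else 4) * (((((\w.(\p.(\q.(\r.w)))) 0) ((\s.(\t.s)) false)) (\a.false)) (if ((if true then 5 else 8) == (let b = 7 in 3)) then ((let c = 9 in 1) < (let d = false in 8)) else ((let e = true in 6) < 7))))
step 2: [delta@0.0.0] ((if (if false then (let y = (\z.z) in ((\u.u) false)) else true) then (let v = (8 + 7) in (v + (2 + v))) else 4) * (((((\w.(\p.(\q.(\r.w)))) 0) ((\s.(\t.s)) false)) (\a.false)) (if ((if true then 5 else 8) == (let b = 7 in 3)) then ((let c = 9 in 1) < (let d = false in 8)) else ((let e = true in 6) < 7))))
step 3: [if@0.0] ((if true then (let v = (8 + 7) in (v + (2 + v))) else 4) * (((((\w.(\p.(\q.(\r.w)))) 0) ((\s.(\t.s)) false)) (\a.false)) (if ((if true then 5 else 8) == (let b = 7 in 3)) then ((let c = 9 in 1) < (let d = false in 8)) else ((let e = true in 6) < 7))))
step 4: [if@0] ((let v = (8 + 7) in (v + (2 + v))) * (((((\w.(\p.(\q.(\r.w)))) 0) ((\s.(\t.s)) false)) (\a.false)) (if ((if true then 5 else 8) == (let b = 7 in 3)) then ((let c = 9 in 1) < (let d = false in 8)) else ((let e = true in 6) < 7))))
step 5: [let@0] (((8 + 7) + (2 + (8 + 7))) * (((((\w.(\p.(\q.(\r.w)))) 0) ((\s.(\t.s)) false)) (\a.false)) (if ((if true then 5 else 8) == (let b = 7 in 3)) then ((let c = 9 in 1) < (let d = false in 8)) else ((let e = true in 6) < 7))))
step 6: [delta@0.0] ((15 + (2 + (8 + 7))) * (((((\w.(\p.(\q.(\r.w)))) 0) ((\s.(\t.s)) false)) (\a.false)) (if ((if true then 5 else 8) == (let b = 7 in 3)) then ((let c = 9 in 1) < (let d = false in 8)) else ((let e = true in 6) < 7))))
step 7: [delta@0.1.1] ((15 + (2 + 15)) * (((((\w.(\p.(\q.(\r.w)))) 0) ((\s.(\t.s)) false)) (\a.false)) (if ((if true then 5 else 8) == (let b = 7 in 3)) then ((let c = 9 in 1) < (let d = false in 8)) else ((let e = true in 6) < 7))))
step 8: [delta@0.1] ((15 + 17) * (((((\w.(\p.(\q.(\r.w)))) 0) ((\s.(\t.s)) false)) (\a.false)) (if ((if true then 5 else 8) == (let b = 7 in 3)) then ((let c = 9 in 1) < (let d = false in 8)) else ((let e = true in 6) < 7))))
step 9: [delta@0] (32 * (((((\w.(\p.(\q.(\r.w)))) 0) ((\s.(\t.s)) false)) (\a.false)) (if ((if true then 5 else 8) == (let b = 7 in 3)) then ((let c = 9 in 1) < (let d = false in 8)) else ((let e = true in 6) < 7))))
step 10: [beta@1.0.0.0] (32 * ((((\p.(\q.(\r.0))) ((\s.(\t.s)) false)) (\a.false)) (if ((if true then 5 else 8) == (let b = 7 in 3)) then ((let c = 9 in 1) < (let d = false in 8)) else ((let e = true in 6) < 7))))
step 11: [beta@1.0.0] (32 * (((\q.(\r.0)) (\a.false)) (if ((if true then 5 else 8) == (let b = 7 in 3)) then ((let c = 9 in 1) < (let d = false in 8)) else ((let e = true in 6) < 7))))
step 12: [beta@1.0] (32 * ((\r.0) (if ((if true then 5 else 8) == (let b = 7 in 3)) then ((let c = 9 in 1) < (let d = false in 8)) else ((let e = true in 6) < 7))))
step 13: [beta@1] (32 * 0)
step 14: [delta@root] 0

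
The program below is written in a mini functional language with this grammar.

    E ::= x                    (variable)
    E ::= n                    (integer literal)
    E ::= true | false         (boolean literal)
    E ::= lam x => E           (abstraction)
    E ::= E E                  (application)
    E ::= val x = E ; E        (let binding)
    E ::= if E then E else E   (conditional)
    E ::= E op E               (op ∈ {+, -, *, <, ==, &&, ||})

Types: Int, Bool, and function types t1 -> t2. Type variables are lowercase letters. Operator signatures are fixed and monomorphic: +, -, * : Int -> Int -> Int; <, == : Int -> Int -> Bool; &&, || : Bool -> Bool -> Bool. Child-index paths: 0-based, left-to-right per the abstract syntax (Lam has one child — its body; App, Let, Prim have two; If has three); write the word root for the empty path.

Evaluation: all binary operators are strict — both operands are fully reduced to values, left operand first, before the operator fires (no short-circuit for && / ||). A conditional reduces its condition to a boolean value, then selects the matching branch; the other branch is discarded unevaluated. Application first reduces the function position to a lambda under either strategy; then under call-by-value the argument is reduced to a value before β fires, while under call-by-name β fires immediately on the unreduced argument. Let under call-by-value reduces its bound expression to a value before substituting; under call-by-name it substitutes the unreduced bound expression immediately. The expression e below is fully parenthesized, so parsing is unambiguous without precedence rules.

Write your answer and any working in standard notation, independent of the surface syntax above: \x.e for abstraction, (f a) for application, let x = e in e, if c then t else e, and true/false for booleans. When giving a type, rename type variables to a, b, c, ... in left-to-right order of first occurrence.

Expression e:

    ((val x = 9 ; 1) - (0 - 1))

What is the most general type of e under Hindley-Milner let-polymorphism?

Working:
let x : Int
  unify Int ~ Int
  unify Int ~ Int
  unify Int ~ Int
  unify Int ~ Int

Answer: Int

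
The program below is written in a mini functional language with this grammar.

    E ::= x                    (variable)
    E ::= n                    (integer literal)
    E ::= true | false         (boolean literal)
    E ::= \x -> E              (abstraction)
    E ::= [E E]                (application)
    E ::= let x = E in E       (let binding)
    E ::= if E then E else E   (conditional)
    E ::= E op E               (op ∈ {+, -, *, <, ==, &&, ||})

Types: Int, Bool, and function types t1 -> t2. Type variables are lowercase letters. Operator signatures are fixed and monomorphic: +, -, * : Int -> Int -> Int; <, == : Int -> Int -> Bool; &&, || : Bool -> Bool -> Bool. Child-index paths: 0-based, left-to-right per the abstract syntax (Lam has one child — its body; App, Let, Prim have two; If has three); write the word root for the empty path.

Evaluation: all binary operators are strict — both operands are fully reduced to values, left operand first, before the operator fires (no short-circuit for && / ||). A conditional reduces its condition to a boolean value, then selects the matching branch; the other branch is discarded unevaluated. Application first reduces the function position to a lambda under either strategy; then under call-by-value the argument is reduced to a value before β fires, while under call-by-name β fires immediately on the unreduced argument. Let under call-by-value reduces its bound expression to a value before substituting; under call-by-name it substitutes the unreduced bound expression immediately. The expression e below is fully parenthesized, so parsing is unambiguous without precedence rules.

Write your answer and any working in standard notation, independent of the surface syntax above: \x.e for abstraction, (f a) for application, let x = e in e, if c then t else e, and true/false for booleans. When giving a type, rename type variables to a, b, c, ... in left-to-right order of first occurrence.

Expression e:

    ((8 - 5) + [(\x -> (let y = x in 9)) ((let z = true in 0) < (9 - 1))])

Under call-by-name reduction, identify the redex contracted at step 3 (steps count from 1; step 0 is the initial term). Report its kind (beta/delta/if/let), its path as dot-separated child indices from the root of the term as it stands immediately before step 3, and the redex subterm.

Working:
step 0: ((8 - 5) + ((\x.(let y = x in 9)) ((let z = true in 0) < (9 - 1))))
step 1: [delta@0] (3 + ((\x.(let y = x in 9)) ((let z = true in 0) < (9 - 1))))
step 2: [beta@1] (3 + (let y = ((let z = true in 0) < (9 - 1)) in 9))
step 3: [let@1] (3 + 9)

Answer: let at 1 : (let y = ((let z = true in 0) < (9 - 1)) in 9)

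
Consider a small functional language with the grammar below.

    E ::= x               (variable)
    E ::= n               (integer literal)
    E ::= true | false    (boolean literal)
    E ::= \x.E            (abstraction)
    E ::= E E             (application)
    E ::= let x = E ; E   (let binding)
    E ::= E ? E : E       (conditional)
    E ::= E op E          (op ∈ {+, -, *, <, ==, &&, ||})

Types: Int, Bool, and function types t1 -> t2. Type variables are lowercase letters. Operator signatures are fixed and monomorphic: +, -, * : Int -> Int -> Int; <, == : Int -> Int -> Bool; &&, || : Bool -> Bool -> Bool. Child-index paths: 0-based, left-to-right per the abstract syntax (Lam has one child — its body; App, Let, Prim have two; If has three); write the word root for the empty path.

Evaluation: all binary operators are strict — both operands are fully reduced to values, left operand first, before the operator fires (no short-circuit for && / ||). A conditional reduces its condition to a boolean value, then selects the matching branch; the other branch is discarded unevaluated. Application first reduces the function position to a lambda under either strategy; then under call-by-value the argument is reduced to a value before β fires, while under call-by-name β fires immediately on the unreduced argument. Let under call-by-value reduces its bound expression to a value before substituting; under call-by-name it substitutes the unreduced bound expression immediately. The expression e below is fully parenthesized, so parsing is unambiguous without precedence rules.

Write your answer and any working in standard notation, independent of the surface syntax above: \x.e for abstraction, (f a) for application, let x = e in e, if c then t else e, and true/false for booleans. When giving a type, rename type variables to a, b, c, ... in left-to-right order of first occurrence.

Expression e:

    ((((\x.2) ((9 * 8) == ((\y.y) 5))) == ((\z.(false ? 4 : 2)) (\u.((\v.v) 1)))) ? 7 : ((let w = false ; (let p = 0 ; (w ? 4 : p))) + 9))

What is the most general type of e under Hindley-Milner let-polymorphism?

Trace:
\x._ : a -> Int
  unify Int ~ Int
  unify Int ~ Int
  unify Int ~ Int
y : b
\y._ : b -> b
  unify b -> b ~ Int -> c
  unify b ~ Int
  unify Int ~ c
_ _ : Int
  unify Int ~ Int
  unify a -> Int ~ Bool -> d
  unify a ~ Bool
  unify Int ~ d
_ _ : Int
  unify Int ~ Int
  unify Bool ~ Bool
  unify Int ~ Int
\z._ : e -> Int
v : g
\v._ : g -> g
  unify g -> g ~ Int -> h
  unify g ~ Int
  unify Int ~ h
_ _ : Int
\u._ : f -> Int
  unify e -> Int ~ (f -> Int) -> i
  unify e ~ f -> Int
  unify Int ~ i
_ _ : Int
  unify Int ~ Int
  unify Bool ~ Bool
let w : Bool
let p : Int
w : Bool
  unify Bool ~ Bool
p : Int
  unify Int ~ Int
  unify Int ~ Int
  unify Int ~ Int
  unify Int ~ Int

Answer: Int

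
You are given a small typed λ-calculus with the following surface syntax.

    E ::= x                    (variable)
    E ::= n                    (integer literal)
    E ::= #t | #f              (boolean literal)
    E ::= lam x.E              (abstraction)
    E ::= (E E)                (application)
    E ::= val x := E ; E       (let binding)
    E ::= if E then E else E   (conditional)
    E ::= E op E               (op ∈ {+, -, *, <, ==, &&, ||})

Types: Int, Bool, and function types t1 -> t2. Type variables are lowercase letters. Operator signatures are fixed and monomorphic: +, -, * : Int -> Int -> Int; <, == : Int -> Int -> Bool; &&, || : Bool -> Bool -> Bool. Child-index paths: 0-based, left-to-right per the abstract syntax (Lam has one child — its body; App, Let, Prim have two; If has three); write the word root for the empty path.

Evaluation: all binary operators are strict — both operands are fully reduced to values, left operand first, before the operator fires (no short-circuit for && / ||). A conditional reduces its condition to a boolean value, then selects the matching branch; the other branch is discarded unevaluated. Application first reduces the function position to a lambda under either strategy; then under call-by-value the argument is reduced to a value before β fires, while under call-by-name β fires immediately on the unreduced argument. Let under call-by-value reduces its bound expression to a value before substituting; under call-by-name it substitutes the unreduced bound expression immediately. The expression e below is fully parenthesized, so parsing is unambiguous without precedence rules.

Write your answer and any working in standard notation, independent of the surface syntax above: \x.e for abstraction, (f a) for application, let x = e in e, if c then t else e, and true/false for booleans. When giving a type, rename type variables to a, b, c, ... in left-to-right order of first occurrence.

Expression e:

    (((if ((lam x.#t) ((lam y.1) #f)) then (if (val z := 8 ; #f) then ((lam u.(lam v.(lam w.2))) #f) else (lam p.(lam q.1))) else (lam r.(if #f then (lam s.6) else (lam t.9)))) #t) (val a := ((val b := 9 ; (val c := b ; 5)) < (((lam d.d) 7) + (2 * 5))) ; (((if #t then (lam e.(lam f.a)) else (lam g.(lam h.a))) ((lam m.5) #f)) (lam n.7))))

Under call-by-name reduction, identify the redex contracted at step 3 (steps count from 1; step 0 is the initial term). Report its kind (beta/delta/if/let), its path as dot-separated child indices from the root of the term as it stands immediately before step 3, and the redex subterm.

Working:
step 0: (((if ((\x.true) ((\y.1) false)) then (if (let z = 8 in false) then ((\u.(\v.(\w.2))) false) else (\p.(\q.1))) else (\r.(if false then (\s.6) else (\t.9)))) true) (let a = ((let b = 9 in (let c = b in 5)) < (((\d.d) 7) + (2 * 5))) in (((if true then (\e.(\f.a)) else (\g.(\h.a))) ((\m.5) false)) (\n.7))))
step 1: [beta@0.0.0] (((if true then (if (let z = 8 in false) then ((\u.(\v.(\w.2))) false) else (\p.(\q.1))) else (\r.(if false then (\s.6) else (\t.9)))) true) (let a = ((let b = 9 in (let c = b in 5)) < (((\d.d) 7) + (2 * 5))) in (((if true then (\e.(\f.a)) else (\g.(\h.a))) ((\m.5) false)) (\n.7))))
step 2: [if@0.0] (((if (let z = 8 in false) then ((\u.(\v.(\w.2))) false) else (\p.(\q.1))) true) (let a = ((let b = 9 in (let c = b in 5)) < (((\d.d) 7) + (2 * 5))) in (((if true then (\e.(\f.a)) else (\g.(\h.a))) ((\m.5) false)) (\n.7))))
step 3: [let@0.0.0] (((if false then ((\u.(\v.(\w.2))) false) else (\p.(\q.1))) true) (let a = ((let b = 9 in (let c = b in 5)) < (((\d.d) 7) + (2 * 5))) in (((if true then (\e.(\f.a)) else (\g.(\h.a))) ((\m.5) false)) (\n.7))))

Answer: let at 0.0.0 : (let z = 8 in false)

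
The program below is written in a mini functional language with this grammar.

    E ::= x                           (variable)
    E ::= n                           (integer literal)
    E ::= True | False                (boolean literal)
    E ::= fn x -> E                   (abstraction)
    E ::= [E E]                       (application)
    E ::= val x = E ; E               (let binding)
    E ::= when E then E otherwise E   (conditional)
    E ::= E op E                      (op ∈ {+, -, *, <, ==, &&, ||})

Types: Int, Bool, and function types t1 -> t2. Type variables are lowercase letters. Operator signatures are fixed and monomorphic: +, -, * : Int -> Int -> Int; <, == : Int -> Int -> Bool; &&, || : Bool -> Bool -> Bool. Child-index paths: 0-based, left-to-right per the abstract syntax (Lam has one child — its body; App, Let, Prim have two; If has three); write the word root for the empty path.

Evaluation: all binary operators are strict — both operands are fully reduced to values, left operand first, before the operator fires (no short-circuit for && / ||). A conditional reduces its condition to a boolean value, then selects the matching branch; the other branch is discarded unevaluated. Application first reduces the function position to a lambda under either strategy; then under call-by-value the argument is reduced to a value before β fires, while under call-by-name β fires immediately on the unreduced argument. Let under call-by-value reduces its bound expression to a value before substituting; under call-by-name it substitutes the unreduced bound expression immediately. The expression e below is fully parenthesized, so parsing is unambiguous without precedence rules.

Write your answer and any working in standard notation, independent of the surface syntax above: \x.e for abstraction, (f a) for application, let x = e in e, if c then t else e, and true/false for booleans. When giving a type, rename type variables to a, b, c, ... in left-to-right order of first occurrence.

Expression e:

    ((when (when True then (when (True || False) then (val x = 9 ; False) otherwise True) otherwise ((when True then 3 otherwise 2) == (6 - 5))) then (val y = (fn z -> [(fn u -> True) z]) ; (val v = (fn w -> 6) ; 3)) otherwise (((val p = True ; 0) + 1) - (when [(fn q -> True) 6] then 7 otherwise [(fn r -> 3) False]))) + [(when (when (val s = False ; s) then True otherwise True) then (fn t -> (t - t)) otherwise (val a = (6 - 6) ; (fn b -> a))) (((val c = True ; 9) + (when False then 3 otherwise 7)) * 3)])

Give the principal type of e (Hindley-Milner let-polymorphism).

Trace:
  unify Bool ~ Bool
  unify Bool ~ Bool
  unify Bool ~ Bool
  unify Bool ~ Bool
let x : Int
  unify Bool ~ Bool
  unify Bool ~ Bool
  unify Int ~ Int
  unify Int ~ Int
  unify Int ~ Int
  unify Int ~ Int
  unify Int ~ Int
  unify Bool ~ Bool
  unify Bool ~ Bool
\u._ : b -> Bool
z : a
  unify b -> Bool ~ a -> c
  unify b ~ a
  unify Bool ~ c
_ _ : Bool
\z._ : a -> Bool
let y : forall. a -> Bool
\w._ : d -> Int
let v : forall. d -> Int
let p : Bool
  unify Int ~ Int
  unify Int ~ Int
  unify Int ~ Int
\q._ : e -> Bool
  unify e -> Bool ~ Int -> f
  unify e ~ Int
  unify Bool ~ f
_ _ : Bool
  unify Bool ~ Bool
\r._ : g -> Int
  unify g -> Int ~ Bool -> h
  unify g ~ Bool
  unify Int ~ h
_ _ : Int
  unify Int ~ Int
  unify Int ~ Int
  unify Int ~ Int
  unify Int ~ Int
let s : Bool
s : Bool
  unify Bool ~ Bool
  unify Bool ~ Bool
  unify Bool ~ Bool
t : i
  unify i ~ Int
t : Int
  unify Int ~ Int
\t._ : Int -> Int
  unify Int ~ Int
  unify Int ~ Int
let a : Int
a : Int
\b._ : j -> Int
  unify Int -> Int ~ j -> Int
  unify Int ~ j
  unify Int ~ Int
let c : Bool
  unify Int ~ Int
  unify Bool ~ Bool
  unify Int ~ Int
  unify Int ~ Int
  unify Int ~ Int
  unify Int ~ Int
  unify Int -> Int ~ Int -> k
  unify Int ~ Int
  unify Int ~ k
_ _ : Int
  unify Int ~ Int

Answer: Int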